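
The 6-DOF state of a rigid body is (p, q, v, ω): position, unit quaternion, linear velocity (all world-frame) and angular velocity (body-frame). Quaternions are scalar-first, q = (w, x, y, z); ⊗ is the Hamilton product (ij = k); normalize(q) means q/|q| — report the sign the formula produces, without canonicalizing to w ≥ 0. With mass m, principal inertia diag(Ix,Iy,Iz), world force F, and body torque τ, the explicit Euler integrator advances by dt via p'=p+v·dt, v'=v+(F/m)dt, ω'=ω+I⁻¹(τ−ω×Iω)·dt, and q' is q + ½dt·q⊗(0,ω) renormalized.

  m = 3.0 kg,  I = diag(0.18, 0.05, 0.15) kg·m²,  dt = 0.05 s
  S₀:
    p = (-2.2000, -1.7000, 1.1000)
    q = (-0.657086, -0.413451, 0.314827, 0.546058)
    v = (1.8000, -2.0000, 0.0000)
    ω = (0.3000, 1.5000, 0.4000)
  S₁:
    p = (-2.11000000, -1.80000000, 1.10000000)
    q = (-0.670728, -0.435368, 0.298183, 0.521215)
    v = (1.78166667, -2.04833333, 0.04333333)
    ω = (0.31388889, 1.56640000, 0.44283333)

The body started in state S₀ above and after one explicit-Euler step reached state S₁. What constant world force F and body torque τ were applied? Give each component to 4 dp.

rate change Δω = (0.01388889, 0.06640000, 0.04283333)
ω₀×(Iω₀) = (0.0600, 0.0036, -0.0585)
applied torque τ = (0.1100, 0.0700, 0.0700)
Δv = v₁−v₀ = (-0.01833333, -0.04833333, 0.04333333)
applied force F = (-1.1000, -2.9000, 2.6000)

F = (-1.1000, -2.9000, 2.6000)
τ = (0.1100, 0.0700, 0.0700)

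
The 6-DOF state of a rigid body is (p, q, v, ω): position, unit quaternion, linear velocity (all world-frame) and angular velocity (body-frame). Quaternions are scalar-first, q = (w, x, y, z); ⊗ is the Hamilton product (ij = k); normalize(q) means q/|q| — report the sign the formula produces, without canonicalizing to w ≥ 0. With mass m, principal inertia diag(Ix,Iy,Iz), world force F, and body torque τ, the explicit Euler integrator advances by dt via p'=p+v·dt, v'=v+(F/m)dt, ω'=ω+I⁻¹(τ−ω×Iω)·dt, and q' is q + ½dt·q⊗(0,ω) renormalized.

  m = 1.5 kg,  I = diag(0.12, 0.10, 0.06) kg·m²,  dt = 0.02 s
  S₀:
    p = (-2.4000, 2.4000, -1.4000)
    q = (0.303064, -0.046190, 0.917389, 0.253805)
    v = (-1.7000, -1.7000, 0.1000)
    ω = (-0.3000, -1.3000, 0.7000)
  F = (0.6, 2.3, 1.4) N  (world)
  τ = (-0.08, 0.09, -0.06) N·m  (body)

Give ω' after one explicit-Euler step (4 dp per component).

α = I⁻¹(τ − ω×Iω) = (-0.9700, 1.0260, -0.8700)
new body rate ω' = (-0.3194, -1.2795, 0.6826)

ω' = (-0.3194, -1.2795, 0.6826)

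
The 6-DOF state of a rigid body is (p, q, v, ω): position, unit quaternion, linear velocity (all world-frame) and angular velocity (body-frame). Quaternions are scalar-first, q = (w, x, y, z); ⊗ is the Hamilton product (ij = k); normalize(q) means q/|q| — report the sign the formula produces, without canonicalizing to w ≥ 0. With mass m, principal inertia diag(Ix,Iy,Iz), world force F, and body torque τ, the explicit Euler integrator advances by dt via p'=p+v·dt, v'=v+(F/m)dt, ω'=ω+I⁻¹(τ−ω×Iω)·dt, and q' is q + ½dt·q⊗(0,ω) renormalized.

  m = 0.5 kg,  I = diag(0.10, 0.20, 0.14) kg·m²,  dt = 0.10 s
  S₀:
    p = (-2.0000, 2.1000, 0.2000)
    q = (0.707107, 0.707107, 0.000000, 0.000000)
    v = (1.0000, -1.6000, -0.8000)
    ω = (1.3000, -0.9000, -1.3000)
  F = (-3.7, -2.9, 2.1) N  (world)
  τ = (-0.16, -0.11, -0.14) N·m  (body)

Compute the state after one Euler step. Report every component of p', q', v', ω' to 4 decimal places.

a = F/m = (-7.4000, -5.8000, 4.2000)
p' = p + v·dt = (-1.9000, 1.9400, 0.1200)
v' = v + a·dt = (0.2600, -2.1800, -0.3800)
(τ − ω×Iω)/I = (-0.8980, -0.8880, -0.1643)
new body rate ω' = (1.2102, -0.9888, -1.3164)
q⊗(0,ω) = (-0.9192391, 0.9192391, 0.2828428, -1.5556354)
updated quaternion q' = (0.6577, 0.7492, 0.0141, -0.0774)

p' = (-1.9000, 1.9400, 0.1200)
q' = (0.6577, 0.7492, 0.0141, -0.0774)
v' = (0.2600, -2.1800, -0.3800)
ω' = (1.2102, -0.9888, -1.3164)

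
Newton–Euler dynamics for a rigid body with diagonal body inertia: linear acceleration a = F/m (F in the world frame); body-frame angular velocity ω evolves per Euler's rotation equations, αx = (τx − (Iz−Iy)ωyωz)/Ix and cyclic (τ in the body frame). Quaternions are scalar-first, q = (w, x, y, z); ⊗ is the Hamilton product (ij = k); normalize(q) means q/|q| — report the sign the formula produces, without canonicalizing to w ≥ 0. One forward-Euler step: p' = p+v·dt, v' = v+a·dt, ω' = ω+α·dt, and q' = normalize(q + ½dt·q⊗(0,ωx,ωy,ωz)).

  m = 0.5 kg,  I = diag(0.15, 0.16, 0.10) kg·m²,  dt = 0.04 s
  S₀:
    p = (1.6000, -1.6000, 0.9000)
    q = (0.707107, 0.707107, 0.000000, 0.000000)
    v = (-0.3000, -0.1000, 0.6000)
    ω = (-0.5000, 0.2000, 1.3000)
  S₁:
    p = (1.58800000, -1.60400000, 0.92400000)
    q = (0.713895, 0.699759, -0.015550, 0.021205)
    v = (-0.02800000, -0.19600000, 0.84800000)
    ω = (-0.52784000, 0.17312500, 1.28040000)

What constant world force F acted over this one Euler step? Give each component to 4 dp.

F = (3.4000, -1.2000, 3.1000)

velocity change Δv = (0.27200000, -0.09600000, 0.24800000)
m·(v₁−v₀)/dt = (3.4000, -1.2000, 3.1000)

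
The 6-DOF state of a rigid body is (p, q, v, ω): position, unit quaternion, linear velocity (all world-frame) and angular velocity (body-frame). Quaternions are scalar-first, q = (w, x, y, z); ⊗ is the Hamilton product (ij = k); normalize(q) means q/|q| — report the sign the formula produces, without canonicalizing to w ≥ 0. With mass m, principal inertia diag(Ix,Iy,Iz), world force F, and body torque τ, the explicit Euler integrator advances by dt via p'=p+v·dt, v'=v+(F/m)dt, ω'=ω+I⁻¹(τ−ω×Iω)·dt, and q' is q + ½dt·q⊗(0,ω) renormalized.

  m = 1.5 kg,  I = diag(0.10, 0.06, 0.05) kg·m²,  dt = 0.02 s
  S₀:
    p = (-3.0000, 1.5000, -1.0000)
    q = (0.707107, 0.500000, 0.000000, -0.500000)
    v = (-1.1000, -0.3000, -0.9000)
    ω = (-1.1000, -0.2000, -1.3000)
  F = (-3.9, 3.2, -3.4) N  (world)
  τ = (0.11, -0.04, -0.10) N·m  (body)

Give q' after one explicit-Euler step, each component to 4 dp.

q⊗(0,ω) = (-0.1000000, -0.8778177, 1.0585786, -1.0192391)
q + ½dt·q⊗(0,ω), renormalized = (0.7060, 0.4911, 0.0106, -0.5101)

q' = (0.7060, 0.4911, 0.0106, -0.5101)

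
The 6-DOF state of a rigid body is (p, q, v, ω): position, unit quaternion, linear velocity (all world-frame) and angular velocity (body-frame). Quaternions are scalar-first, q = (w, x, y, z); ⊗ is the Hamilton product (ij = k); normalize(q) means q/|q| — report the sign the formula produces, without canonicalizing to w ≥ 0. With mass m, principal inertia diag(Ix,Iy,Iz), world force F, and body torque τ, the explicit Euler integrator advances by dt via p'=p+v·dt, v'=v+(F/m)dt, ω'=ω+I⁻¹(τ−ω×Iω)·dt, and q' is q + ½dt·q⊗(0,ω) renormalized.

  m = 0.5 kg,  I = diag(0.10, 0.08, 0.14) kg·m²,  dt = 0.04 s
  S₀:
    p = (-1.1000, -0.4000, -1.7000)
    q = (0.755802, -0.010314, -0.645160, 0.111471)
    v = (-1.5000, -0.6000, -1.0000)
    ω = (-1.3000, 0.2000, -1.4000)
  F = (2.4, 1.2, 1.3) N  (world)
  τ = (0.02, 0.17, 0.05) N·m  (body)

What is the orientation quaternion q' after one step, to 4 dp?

2q̇ = q⊗(0,ω) = (0.2716832, -0.1016128, -0.0081915, -1.8988936)
q' = normalize(q + ½dt·q⊗(0,ω)) = (0.7607, -0.0123, -0.6448, 0.0734)

q' = (0.7607, -0.0123, -0.6448, 0.0734)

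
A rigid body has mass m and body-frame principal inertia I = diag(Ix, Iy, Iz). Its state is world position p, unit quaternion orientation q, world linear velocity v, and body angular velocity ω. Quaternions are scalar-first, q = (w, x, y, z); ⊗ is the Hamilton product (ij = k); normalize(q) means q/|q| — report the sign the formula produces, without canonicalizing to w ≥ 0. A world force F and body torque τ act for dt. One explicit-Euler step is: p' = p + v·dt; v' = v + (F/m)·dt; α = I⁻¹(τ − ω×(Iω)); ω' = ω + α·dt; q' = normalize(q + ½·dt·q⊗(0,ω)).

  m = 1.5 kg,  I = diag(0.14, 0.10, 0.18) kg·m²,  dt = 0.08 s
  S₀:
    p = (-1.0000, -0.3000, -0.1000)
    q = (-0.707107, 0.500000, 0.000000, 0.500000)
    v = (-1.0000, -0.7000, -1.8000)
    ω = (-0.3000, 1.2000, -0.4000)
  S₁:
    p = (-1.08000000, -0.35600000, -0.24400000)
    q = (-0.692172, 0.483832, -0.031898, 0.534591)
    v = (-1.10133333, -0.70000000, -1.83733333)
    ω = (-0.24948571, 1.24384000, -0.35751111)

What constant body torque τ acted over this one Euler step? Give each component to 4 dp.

τ = (0.0500, 0.0500, 0.1100)

rate change Δω = (0.05051429, 0.04384000, 0.04248889)
applied torque τ = (0.0500, 0.0500, 0.1100)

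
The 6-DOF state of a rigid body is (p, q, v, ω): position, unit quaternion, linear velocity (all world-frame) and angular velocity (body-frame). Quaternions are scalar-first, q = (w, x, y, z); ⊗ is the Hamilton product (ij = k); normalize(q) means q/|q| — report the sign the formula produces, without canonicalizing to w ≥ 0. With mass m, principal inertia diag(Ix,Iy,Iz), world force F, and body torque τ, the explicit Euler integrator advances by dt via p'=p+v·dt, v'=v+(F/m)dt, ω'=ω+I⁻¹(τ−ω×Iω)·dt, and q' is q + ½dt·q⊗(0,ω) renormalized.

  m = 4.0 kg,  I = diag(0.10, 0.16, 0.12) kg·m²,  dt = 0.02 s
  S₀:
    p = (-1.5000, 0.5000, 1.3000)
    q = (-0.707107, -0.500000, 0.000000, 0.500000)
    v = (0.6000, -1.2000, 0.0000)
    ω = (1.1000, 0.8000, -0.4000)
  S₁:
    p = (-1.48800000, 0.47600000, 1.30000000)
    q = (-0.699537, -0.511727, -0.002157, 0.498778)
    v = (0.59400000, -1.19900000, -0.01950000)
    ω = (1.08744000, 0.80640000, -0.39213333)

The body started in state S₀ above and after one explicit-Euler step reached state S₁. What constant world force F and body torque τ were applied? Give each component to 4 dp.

v₁ − v₀ = (-0.00600000, 0.00100000, -0.01950000)
F = m·Δv/dt = (-1.2000, 0.2000, -3.9000)
ω₁ − ω₀ = (-0.01256000, 0.00640000, 0.00786667)
gyro term ω₀×Iω₀ = (0.0128, 0.0088, 0.0528)
I·α + gyro = (-0.0500, 0.0600, 0.1000)

F = (-1.2000, 0.2000, -3.9000)
τ = (-0.0500, 0.0600, 0.1000)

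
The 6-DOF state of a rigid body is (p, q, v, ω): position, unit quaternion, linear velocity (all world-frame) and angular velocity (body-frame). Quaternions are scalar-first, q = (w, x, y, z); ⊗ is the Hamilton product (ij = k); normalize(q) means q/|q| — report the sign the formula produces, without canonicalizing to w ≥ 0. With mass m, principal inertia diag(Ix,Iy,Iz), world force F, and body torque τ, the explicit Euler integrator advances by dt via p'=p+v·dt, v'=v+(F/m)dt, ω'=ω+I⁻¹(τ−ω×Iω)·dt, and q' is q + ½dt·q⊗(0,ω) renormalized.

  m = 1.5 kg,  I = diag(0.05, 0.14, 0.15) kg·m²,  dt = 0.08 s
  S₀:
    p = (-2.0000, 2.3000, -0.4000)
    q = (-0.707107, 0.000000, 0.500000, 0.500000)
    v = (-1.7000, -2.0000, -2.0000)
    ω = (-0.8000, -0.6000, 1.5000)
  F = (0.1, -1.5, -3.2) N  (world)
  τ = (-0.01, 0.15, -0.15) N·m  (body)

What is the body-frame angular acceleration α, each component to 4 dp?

ω×(Iω) gyroscopic = (-0.0090, 0.1200, 0.0432)
angular accel α = (-0.0200, 0.2143, -1.2880)

α = (-0.0200, 0.2143, -1.2880)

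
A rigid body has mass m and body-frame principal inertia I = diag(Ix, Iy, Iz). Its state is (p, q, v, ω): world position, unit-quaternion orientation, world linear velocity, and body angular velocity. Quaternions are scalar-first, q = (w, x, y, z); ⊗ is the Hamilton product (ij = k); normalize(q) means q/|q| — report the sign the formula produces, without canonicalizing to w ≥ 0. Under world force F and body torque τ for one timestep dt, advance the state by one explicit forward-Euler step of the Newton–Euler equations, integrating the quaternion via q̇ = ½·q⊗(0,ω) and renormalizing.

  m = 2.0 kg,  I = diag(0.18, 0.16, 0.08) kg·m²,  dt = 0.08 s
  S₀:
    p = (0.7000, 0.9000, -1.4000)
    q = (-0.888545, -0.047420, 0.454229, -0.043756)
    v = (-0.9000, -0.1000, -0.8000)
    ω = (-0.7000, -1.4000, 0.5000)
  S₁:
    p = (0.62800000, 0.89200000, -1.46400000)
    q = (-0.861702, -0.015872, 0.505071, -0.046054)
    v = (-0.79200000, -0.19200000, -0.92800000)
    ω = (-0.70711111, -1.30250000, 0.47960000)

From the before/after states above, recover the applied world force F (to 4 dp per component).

F = (2.7000, -2.3000, -3.2000)

velocity change Δv = (0.10800000, -0.09200000, -0.12800000)
F = m·Δv/dt = (2.7000, -2.3000, -3.2000)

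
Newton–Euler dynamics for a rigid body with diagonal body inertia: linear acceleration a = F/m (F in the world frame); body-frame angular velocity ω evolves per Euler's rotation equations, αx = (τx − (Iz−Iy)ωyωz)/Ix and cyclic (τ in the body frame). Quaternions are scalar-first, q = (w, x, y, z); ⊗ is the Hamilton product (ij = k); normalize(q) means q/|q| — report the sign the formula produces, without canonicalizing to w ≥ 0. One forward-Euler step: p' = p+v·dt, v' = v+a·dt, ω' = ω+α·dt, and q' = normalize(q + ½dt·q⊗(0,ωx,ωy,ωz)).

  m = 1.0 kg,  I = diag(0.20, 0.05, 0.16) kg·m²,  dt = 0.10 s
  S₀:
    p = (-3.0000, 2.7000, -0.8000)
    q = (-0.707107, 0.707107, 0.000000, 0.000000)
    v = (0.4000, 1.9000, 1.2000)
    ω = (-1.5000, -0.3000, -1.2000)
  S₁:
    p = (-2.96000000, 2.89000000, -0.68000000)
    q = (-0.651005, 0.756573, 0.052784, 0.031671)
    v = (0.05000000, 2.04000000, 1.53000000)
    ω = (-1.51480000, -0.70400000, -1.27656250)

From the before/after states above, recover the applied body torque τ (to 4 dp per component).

ω₁ − ω₀ = (-0.01480000, -0.40400000, -0.07656250)
I·α + gyro = (0.0100, -0.1300, -0.1900)

τ = (0.0100, -0.1300, -0.1900)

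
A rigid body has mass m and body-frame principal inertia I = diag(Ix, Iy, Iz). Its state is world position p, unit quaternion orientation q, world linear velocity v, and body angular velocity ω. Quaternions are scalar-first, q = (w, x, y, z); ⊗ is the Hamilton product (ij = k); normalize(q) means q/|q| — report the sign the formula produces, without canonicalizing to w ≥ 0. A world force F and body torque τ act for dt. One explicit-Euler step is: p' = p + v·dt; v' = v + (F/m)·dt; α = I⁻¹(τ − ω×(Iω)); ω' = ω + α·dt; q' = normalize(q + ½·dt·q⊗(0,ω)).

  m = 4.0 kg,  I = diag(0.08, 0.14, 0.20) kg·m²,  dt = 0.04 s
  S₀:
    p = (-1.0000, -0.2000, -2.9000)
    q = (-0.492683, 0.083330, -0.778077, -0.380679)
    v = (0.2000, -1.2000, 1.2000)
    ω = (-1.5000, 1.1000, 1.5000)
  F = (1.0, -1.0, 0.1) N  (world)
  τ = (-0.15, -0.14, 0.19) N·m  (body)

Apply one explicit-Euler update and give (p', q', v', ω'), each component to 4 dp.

ω×(Iω) gyroscopic = (0.0990, 0.2700, -0.0990)
(τ − ω×Iω)/I = (-3.1125, -2.9286, 1.4450)
ω + α·dt = (-1.6245, 0.9829, 1.5578)
q⊗(0,ω) = (1.5518982, -0.0093441, -0.0959278, -1.8144770)
updated quaternion q' = (-0.4611, 0.0830, -0.7791, -0.4165)
p' = p + v·dt = (-0.9920, -0.2480, -2.8520)
v' = v + a·dt = (0.2100, -1.2100, 1.2010)

p' = (-0.9920, -0.2480, -2.8520)
q' = (-0.4611, 0.0830, -0.7791, -0.4165)
v' = (0.2100, -1.2100, 1.2010)
ω' = (-1.6245, 0.9829, 1.5578)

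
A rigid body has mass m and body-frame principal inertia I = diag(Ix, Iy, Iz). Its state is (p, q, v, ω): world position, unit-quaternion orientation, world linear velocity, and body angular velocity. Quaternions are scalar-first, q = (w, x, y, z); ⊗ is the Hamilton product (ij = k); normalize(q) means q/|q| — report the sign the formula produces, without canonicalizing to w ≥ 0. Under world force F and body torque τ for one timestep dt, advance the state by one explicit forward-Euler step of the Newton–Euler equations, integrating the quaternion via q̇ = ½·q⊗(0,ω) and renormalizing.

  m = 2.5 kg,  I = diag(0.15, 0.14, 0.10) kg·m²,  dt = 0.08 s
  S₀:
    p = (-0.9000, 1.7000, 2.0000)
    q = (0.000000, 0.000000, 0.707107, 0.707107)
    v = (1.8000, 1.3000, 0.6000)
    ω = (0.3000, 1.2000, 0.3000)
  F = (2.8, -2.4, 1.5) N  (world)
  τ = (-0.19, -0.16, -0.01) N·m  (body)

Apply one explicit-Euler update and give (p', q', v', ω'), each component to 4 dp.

p + v·dt = (-0.7560, 1.8040, 2.0480)
v + (F/m)dt = (1.8896, 1.2232, 0.6480)
angular accel α = (-1.1707, -1.1750, -0.0640)
new body rate ω' = (0.2063, 1.1060, 0.2949)
q⊗(0,ω) = (-1.0606605, -0.6363963, 0.2121321, -0.2121321)
q' = normalize(q + ½dt·q⊗(0,ω)) = (-0.0424, -0.0254, 0.7147, 0.6977)

p' = (-0.7560, 1.8040, 2.0480)
q' = (-0.0424, -0.0254, 0.7147, 0.6977)
v' = (1.8896, 1.2232, 0.6480)
ω' = (0.2063, 1.1060, 0.2949)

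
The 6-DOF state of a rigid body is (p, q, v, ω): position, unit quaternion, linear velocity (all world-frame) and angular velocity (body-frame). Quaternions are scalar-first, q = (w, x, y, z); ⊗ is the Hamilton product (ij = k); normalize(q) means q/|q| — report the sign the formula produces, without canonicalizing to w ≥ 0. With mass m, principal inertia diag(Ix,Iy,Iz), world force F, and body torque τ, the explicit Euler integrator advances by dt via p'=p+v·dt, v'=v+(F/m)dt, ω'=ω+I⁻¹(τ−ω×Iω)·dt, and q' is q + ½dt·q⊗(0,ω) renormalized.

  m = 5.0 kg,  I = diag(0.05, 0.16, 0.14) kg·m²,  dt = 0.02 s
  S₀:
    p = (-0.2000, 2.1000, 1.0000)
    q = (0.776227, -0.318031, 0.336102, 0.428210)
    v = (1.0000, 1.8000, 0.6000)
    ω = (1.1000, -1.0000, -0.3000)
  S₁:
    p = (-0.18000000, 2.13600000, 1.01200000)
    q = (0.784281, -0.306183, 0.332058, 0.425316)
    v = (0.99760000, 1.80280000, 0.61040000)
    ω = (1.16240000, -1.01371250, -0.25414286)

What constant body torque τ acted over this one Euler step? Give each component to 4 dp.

ω₁ − ω₀ = (0.06240000, -0.01371250, 0.04585714)
ω₀×(Iω₀) = (-0.0060, 0.0297, -0.1210)
I·α + gyro = (0.1500, -0.0800, 0.2000)

τ = (0.1500, -0.0800, 0.2000)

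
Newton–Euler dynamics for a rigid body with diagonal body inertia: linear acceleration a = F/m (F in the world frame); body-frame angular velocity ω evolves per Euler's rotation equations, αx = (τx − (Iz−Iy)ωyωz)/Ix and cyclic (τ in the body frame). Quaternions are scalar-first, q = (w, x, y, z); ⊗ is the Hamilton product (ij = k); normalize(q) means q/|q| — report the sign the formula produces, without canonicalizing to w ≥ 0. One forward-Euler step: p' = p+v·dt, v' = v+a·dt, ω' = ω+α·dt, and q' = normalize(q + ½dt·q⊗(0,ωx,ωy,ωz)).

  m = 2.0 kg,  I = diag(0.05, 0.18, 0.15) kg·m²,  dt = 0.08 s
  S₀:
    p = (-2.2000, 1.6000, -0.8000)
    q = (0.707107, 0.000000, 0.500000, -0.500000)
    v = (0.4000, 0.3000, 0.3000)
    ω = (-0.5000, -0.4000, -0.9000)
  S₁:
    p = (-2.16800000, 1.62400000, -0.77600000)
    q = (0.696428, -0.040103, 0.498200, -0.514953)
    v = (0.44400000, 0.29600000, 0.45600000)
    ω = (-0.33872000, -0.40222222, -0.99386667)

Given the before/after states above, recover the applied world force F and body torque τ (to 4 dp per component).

F = (1.1000, -0.1000, 3.9000)
τ = (0.0900, -0.0500, -0.1500)

Δω = ω₁−ω₀ = (0.16128000, -0.00222222, -0.09386667)
gyro term ω₀×Iω₀ = (-0.0108, -0.0450, 0.0260)
τ = I·(Δω/dt) + ω₀×(Iω₀) = (0.0900, -0.0500, -0.1500)
velocity change Δv = (0.04400000, -0.00400000, 0.15600000)
F = m·Δv/dt = (1.1000, -0.1000, 3.9000)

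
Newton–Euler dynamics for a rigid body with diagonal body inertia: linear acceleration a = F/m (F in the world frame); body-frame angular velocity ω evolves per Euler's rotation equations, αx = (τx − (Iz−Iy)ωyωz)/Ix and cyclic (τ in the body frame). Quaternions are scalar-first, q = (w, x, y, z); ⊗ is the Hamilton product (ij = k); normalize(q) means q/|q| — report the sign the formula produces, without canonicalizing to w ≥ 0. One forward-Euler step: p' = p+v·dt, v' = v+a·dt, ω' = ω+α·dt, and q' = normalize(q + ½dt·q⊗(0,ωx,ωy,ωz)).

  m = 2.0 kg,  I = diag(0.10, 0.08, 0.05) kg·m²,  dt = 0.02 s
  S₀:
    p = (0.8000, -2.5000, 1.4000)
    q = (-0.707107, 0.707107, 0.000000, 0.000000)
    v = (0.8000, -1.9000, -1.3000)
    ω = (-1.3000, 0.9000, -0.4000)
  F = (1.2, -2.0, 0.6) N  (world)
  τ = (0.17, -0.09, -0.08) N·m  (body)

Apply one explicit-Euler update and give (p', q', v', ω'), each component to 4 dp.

ω×(Iω) gyroscopic = (0.0108, 0.0260, 0.0234)
(τ − ω×Iω)/I = (1.5920, -1.4500, -2.0680)
ω + α·dt = (-1.2682, 0.8710, -0.4414)
Hamilton product q⊗(0,ω) = (0.9192391, 0.9192391, -0.3535535, 0.9192391)
updated quaternion q' = (-0.6978, 0.7162, -0.0035, 0.0092)
p + v·dt = (0.8160, -2.5380, 1.3740)
new velocity v' = (0.8120, -1.9200, -1.2940)

p' = (0.8160, -2.5380, 1.3740)
q' = (-0.6978, 0.7162, -0.0035, 0.0092)
v' = (0.8120, -1.9200, -1.2940)
ω' = (-1.2682, 0.8710, -0.4414)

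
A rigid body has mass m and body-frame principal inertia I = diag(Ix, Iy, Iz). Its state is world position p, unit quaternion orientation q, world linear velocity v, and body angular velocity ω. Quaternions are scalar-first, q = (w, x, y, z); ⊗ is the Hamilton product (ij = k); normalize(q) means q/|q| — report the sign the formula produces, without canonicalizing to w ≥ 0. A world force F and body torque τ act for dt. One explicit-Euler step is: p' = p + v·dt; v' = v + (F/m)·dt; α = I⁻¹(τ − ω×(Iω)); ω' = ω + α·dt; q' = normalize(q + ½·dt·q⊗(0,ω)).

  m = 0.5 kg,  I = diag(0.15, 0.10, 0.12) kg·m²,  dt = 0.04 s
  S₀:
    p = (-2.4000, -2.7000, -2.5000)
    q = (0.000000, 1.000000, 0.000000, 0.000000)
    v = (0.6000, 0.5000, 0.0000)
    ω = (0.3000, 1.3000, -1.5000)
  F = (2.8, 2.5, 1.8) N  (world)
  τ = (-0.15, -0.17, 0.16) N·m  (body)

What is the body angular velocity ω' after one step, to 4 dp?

ω' = (0.2704, 1.2374, -1.4402)

precession coupling ω×(Iω) = (-0.0390, -0.0135, -0.0195)
(τ − ω×Iω)/I = (-0.7400, -1.5650, 1.4958)
ω' = ω + α·dt = (0.2704, 1.2374, -1.4402)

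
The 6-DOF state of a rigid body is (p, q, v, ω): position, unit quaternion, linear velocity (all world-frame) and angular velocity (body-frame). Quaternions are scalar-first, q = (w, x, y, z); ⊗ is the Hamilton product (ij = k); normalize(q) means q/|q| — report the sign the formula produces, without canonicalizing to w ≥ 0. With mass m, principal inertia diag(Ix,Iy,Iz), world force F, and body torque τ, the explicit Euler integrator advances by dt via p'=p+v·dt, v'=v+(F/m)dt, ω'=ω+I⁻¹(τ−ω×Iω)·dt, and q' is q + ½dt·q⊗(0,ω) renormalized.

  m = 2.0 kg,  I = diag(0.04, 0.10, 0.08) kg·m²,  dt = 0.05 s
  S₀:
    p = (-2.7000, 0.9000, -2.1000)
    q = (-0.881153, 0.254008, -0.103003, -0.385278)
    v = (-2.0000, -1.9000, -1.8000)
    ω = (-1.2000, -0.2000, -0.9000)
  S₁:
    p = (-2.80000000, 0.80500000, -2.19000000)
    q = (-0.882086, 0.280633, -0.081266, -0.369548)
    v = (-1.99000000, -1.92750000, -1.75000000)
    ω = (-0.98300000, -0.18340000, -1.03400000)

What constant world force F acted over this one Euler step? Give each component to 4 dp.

F = (0.4000, -1.1000, 2.0000)

velocity change Δv = (0.01000000, -0.02750000, 0.05000000)
applied force F = (0.4000, -1.1000, 2.0000)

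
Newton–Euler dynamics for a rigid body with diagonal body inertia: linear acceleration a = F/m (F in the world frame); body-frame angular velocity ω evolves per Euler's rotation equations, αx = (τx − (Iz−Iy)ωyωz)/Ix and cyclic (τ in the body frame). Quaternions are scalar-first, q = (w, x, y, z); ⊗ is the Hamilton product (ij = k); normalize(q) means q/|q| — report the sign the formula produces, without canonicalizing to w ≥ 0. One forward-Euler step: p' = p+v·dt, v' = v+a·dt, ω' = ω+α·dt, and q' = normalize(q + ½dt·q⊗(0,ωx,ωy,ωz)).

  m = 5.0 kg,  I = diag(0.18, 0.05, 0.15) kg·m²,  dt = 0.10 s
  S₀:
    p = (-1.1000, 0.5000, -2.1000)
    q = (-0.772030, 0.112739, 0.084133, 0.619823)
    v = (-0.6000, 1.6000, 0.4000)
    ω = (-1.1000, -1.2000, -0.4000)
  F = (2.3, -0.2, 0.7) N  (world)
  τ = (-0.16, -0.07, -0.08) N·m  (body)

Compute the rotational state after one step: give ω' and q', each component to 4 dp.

ω×(Iω) gyroscopic = (0.0480, 0.0132, -0.1716)
(τ − ω×Iω)/I = (-1.1556, -1.6640, 0.6107)
ω + α·dt = (-1.2156, -1.3664, -0.3389)
Hamilton product q⊗(0,ω) = (0.4729017, 1.5593674, 0.2897263, 0.2660715)
q' = normalize(q + ½dt·q⊗(0,ω)) = (-0.7458, 0.1900, 0.0983, 0.6309)

ω' = (-1.2156, -1.3664, -0.3389)
q' = (-0.7458, 0.1900, 0.0983, 0.6309)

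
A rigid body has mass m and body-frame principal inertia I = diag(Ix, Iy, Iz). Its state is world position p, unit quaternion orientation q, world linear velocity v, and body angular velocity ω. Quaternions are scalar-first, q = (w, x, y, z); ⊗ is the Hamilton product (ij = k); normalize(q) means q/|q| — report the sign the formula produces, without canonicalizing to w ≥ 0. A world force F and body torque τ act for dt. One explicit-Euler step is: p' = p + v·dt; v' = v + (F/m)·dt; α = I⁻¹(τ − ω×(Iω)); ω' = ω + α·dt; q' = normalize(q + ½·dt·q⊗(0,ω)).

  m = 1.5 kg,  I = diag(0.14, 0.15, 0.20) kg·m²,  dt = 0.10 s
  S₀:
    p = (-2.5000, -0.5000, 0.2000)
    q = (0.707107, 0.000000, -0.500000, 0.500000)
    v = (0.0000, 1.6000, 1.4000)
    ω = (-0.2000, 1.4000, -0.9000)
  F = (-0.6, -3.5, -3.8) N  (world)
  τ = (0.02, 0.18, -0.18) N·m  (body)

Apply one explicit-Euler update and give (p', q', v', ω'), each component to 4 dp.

a = F/m = (-0.4000, -2.3333, -2.5333)
p + v·dt = (-2.5000, -0.3400, 0.3400)
v + (F/m)dt = (-0.0400, 1.3667, 1.1467)
(τ − ω×Iω)/I = (0.5929, 1.2720, -0.8860)
new body rate ω' = (-0.1407, 1.5272, -0.9886)
2q̇ = q⊗(0,ω) = (1.1500000, -0.3914214, 0.8899498, -0.7363963)
updated quaternion q' = (0.7619, -0.0195, -0.4539, 0.4616)

p' = (-2.5000, -0.3400, 0.3400)
q' = (0.7619, -0.0195, -0.4539, 0.4616)
v' = (-0.0400, 1.3667, 1.1467)
ω' = (-0.1407, 1.5272, -0.9886)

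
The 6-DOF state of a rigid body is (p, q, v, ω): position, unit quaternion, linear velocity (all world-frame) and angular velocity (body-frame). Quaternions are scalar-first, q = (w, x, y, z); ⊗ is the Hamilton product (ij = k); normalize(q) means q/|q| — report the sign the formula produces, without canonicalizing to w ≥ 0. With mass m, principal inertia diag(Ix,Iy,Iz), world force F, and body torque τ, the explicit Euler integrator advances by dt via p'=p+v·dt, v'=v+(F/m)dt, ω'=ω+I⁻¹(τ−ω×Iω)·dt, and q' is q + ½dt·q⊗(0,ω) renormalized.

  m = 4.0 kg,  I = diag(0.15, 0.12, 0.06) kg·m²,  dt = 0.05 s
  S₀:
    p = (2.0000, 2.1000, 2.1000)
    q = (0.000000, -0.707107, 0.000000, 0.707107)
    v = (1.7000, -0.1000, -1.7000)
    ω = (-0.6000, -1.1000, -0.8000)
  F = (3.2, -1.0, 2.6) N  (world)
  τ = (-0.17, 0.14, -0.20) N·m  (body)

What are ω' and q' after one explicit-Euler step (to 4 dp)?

ω' = (-0.6391, -1.0597, -0.9502)
q' = (0.0035, -0.6872, -0.0247, 0.7261)

ω×(Iω) gyroscopic = (-0.0528, 0.0432, -0.0198)
(τ − ω×Iω)/I = (-0.7813, 0.8067, -3.0033)
new body rate ω' = (-0.6391, -1.0597, -0.9502)
2q̇ = q⊗(0,ω) = (0.1414214, 0.7778177, -0.9899498, 0.7778177)
updated quaternion q' = (0.0035, -0.6872, -0.0247, 0.7261)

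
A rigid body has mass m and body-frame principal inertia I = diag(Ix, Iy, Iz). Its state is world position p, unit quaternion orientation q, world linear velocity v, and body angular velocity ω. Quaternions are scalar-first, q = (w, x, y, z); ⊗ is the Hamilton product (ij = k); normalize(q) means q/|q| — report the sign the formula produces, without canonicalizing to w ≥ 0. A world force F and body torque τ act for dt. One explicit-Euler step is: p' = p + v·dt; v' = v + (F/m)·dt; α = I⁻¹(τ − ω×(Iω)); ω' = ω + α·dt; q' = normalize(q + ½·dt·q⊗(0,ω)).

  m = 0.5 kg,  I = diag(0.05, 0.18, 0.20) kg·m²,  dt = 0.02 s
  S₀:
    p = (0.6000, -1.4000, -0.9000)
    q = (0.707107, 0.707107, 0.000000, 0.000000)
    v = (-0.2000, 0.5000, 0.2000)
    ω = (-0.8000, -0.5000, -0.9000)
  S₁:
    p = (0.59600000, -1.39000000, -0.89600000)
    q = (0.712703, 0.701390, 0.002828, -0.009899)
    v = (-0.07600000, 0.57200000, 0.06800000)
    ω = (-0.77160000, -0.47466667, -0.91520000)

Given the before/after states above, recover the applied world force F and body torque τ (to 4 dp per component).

F = (3.1000, 1.8000, -3.3000)
τ = (0.0800, 0.1200, -0.1000)

Δω = ω₁−ω₀ = (0.02840000, 0.02533333, -0.01520000)
gyro term ω₀×Iω₀ = (0.0090, -0.1080, 0.0520)
τ = I·(Δω/dt) + ω₀×(Iω₀) = (0.0800, 0.1200, -0.1000)
v₁ − v₀ = (0.12400000, 0.07200000, -0.13200000)
m·(v₁−v₀)/dt = (3.1000, 1.8000, -3.3000)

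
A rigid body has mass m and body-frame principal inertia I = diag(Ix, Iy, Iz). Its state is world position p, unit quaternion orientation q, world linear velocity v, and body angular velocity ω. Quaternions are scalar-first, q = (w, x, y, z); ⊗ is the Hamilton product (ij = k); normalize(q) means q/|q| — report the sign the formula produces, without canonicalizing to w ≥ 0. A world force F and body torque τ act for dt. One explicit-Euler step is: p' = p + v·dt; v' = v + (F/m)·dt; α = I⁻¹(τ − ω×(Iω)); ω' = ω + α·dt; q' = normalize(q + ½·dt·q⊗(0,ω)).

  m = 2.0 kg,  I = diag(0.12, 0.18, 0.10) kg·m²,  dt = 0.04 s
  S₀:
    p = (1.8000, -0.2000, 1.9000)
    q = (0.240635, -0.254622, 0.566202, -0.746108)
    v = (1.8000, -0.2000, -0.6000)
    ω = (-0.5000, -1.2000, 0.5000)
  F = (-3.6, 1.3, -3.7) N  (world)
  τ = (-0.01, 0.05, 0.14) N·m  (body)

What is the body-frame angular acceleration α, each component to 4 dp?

α = (-0.4833, 0.3056, 1.0400)

ω×(Iω) gyroscopic = (0.0480, -0.0050, 0.0360)
(τ − ω×Iω)/I = (-0.4833, 0.3056, 1.0400)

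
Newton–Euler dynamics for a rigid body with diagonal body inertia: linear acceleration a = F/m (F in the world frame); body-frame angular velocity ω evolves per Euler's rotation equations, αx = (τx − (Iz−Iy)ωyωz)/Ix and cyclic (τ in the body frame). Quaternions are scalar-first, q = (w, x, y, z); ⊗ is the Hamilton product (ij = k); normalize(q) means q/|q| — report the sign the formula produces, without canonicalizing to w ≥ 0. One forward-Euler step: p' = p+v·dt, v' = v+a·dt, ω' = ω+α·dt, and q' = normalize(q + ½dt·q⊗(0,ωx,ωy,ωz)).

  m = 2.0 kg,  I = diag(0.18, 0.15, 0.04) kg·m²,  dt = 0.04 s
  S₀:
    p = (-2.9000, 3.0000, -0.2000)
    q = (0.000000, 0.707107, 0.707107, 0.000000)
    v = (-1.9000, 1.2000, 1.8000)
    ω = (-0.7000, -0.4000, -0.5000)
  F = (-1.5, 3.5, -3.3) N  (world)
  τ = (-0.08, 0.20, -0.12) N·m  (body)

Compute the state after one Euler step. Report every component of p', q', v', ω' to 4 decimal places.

(τ − ω×Iω)/I = (-0.3222, 1.0067, -2.7900)
ω' = ω + α·dt = (-0.7129, -0.3597, -0.6116)
q⊗(0,ω) = (0.7778177, -0.3535535, 0.3535535, 0.2121321)
updated quaternion q' = (0.0156, 0.6999, 0.7140, 0.0042)
linear accel F/m = (-0.7500, 1.7500, -1.6500)
p + v·dt = (-2.9760, 3.0480, -0.1280)
v' = v + a·dt = (-1.9300, 1.2700, 1.7340)

p' = (-2.9760, 3.0480, -0.1280)
q' = (0.0156, 0.6999, 0.7140, 0.0042)
v' = (-1.9300, 1.2700, 1.7340)
ω' = (-0.7129, -0.3597, -0.6116)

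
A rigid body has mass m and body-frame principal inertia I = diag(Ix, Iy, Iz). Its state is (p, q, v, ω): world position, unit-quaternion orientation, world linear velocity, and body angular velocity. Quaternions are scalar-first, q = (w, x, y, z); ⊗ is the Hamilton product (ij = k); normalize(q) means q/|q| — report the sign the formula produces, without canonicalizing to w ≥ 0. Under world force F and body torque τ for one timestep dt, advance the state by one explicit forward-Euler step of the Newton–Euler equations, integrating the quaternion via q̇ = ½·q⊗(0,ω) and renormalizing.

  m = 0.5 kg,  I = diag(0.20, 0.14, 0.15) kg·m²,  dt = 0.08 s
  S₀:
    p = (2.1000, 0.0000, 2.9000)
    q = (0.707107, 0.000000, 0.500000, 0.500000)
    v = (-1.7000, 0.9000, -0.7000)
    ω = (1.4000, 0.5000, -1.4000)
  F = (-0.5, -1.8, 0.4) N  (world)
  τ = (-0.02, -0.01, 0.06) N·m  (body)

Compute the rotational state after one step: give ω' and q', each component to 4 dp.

ω' = (1.3948, 0.5503, -1.3456)
q' = (0.7227, 0.0016, 0.5403, 0.4310)

gyro term ω×Iω = (-0.0070, -0.0980, -0.0420)
angular accel α = (-0.0650, 0.6286, 0.6800)
ω' = ω + α·dt = (1.3948, 0.5503, -1.3456)
q⊗(0,ω) = (0.4500000, 0.0399498, 1.0535535, -1.6899498)
updated quaternion q' = (0.7227, 0.0016, 0.5403, 0.4310)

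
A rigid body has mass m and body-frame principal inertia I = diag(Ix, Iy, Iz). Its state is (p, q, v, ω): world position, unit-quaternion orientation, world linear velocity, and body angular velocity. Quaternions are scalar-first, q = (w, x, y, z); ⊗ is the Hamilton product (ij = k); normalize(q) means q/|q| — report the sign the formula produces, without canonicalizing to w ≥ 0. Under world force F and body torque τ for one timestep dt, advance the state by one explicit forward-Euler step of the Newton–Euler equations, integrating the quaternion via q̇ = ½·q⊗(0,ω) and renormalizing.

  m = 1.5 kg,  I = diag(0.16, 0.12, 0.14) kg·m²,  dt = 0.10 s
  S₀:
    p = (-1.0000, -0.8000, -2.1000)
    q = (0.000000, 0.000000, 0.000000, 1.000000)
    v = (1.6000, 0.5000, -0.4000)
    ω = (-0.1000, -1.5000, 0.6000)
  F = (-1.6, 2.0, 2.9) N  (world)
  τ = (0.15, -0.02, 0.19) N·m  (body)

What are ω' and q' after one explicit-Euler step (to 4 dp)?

ω×(Iω) gyroscopic = (-0.0180, -0.0012, -0.0060)
angular accel α = (1.0500, -0.1567, 1.4000)
ω' = ω + α·dt = (0.0050, -1.5157, 0.7400)
q⊗(0,ω) = (-0.6000000, 1.5000000, -0.1000000, 0.0000000)
q' = normalize(q + ½dt·q⊗(0,ω)) = (-0.0299, 0.0748, -0.0050, 0.9967)

ω' = (0.0050, -1.5157, 0.7400)
q' = (-0.0299, 0.0748, -0.0050, 0.9967)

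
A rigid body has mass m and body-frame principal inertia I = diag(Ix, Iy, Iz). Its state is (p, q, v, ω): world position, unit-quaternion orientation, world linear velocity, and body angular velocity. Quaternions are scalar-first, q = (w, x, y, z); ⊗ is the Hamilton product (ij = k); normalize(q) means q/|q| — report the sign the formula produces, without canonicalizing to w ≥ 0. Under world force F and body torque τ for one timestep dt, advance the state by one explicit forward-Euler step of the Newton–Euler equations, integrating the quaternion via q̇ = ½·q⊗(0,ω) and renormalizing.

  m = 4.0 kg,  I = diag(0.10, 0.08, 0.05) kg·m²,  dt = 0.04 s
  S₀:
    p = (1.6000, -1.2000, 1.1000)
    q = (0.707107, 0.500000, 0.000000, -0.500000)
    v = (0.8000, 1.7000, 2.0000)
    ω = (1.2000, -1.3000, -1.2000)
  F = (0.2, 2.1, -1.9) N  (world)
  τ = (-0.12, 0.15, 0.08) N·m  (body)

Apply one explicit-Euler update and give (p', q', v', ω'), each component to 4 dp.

p' = (1.6320, -1.1320, 1.1800)
q' = (0.6825, 0.5035, -0.0184, -0.5295)
v' = (0.8020, 1.7210, 1.9810)
ω' = (1.1707, -1.1890, -1.1610)

a = (0.0500, 0.5250, -0.4750)
p + v·dt = (1.6320, -1.1320, 1.1800)
v + (F/m)dt = (0.8020, 1.7210, 1.9810)
gyro term ω×Iω = (-0.0468, -0.0720, 0.0312)
angular accel α = (-0.7320, 2.7750, 0.9760)
ω' = ω + α·dt = (1.1707, -1.1890, -1.1610)
2q̇ = q⊗(0,ω) = (-1.2000000, 0.1985284, -0.9192391, -1.4985284)
q' = normalize(q + ½dt·q⊗(0,ω)) = (0.6825, 0.5035, -0.0184, -0.5295)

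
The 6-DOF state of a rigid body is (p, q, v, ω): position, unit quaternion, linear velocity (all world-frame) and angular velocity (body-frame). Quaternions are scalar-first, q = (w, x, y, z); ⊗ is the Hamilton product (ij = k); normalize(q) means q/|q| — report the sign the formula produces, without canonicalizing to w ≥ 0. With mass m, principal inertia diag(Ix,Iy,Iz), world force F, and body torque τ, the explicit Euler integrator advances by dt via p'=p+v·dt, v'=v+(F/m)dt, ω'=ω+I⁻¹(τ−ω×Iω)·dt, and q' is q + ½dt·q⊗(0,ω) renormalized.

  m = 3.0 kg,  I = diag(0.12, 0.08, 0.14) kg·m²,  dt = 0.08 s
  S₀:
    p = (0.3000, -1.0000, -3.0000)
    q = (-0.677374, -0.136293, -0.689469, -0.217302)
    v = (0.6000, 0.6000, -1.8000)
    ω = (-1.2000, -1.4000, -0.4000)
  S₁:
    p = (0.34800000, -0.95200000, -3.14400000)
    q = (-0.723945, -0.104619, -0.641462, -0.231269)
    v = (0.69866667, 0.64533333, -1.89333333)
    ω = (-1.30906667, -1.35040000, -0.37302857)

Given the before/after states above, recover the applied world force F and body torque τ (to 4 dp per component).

F = (3.7000, 1.7000, -3.5000)
τ = (-0.1300, 0.0400, -0.0200)

Δv = v₁−v₀ = (0.09866667, 0.04533333, -0.09333333)
m·(v₁−v₀)/dt = (3.7000, 1.7000, -3.5000)
rate change Δω = (-0.10906667, 0.04960000, 0.02697143)
I·α + gyro = (-0.1300, 0.0400, -0.0200)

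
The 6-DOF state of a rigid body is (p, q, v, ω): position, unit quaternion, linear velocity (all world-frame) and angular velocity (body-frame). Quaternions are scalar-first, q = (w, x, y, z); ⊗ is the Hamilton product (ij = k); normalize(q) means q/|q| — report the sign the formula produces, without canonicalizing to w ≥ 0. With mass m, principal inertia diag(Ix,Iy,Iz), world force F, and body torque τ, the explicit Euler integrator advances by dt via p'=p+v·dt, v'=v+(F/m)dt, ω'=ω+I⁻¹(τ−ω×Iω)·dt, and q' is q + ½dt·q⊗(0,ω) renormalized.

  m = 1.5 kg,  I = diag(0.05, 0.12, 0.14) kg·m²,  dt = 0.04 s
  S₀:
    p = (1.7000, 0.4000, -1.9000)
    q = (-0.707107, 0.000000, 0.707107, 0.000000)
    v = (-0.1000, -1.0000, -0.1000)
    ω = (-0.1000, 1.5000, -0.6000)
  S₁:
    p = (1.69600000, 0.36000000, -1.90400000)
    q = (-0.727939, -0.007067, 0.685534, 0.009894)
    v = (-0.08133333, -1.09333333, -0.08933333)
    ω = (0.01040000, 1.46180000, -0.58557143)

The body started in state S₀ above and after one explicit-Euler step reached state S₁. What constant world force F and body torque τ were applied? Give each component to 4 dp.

F = (0.7000, -3.5000, 0.4000)
τ = (0.1200, -0.1200, 0.0400)

Δv = v₁−v₀ = (0.01866667, -0.09333333, 0.01066667)
F = m·Δv/dt = (0.7000, -3.5000, 0.4000)
ω₁ − ω₀ = (0.11040000, -0.03820000, 0.01442857)
ω₀×(Iω₀) = (-0.0180, -0.0054, -0.0105)
applied torque τ = (0.1200, -0.1200, 0.0400)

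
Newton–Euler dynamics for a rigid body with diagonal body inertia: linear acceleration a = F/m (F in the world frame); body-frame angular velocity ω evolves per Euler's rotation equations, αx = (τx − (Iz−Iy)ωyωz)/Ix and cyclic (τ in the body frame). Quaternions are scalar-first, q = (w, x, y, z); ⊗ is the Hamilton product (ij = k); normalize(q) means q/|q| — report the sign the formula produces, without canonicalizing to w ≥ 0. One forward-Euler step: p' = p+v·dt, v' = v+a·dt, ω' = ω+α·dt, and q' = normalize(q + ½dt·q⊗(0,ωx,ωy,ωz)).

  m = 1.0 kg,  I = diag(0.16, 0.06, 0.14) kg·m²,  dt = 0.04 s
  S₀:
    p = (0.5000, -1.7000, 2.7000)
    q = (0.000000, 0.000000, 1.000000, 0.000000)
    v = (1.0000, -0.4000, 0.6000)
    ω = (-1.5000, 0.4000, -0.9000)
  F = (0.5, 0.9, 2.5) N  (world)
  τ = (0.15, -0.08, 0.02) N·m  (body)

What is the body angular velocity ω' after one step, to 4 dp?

α = I⁻¹(τ − ω×Iω) = (1.1175, -1.7833, -0.2857)
new body rate ω' = (-1.4553, 0.3287, -0.9114)

ω' = (-1.4553, 0.3287, -0.9114)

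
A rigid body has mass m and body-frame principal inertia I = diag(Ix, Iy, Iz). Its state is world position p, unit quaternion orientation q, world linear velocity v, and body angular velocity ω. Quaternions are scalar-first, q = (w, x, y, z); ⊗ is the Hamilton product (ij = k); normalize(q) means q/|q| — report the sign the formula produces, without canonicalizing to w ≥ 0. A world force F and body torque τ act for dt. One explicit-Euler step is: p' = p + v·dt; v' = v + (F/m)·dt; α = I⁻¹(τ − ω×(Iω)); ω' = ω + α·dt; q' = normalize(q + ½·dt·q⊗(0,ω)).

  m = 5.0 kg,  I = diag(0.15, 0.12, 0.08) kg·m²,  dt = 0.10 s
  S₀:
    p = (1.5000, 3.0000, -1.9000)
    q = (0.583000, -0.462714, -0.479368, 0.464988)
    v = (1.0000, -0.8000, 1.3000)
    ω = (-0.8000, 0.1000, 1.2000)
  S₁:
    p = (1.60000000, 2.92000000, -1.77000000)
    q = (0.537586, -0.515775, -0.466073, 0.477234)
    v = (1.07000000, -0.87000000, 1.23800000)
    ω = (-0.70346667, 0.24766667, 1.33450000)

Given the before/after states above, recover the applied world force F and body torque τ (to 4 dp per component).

v₁ − v₀ = (0.07000000, -0.07000000, -0.06200000)
m·(v₁−v₀)/dt = (3.5000, -3.5000, -3.1000)
rate change Δω = (0.09653333, 0.14766667, 0.13450000)
precession coupling = (-0.0048, -0.0672, 0.0024)
applied torque τ = (0.1400, 0.1100, 0.1100)

F = (3.5000, -3.5000, -3.1000)
τ = (0.1400, 0.1100, 0.1100)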